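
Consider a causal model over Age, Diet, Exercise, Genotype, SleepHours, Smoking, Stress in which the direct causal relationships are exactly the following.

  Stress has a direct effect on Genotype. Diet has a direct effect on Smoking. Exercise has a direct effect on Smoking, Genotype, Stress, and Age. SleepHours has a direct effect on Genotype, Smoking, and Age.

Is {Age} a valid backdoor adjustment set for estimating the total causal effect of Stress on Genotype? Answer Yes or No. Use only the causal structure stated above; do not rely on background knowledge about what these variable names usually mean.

No

Backdoor paths from Stress to Genotype (paths whose first edge points into Stress):
  P1: Stress <- Exercise -> Age <- SleepHours -> Genotype
  P2: Stress <- Exercise -> Genotype
  P3: Stress <- Exercise -> Smoking <- SleepHours -> Genotype
Condition 1 (no descendant of Stress in the set): holds — descendants of Stress are {Genotype}; none are in {Age}.
Condition 2 (every backdoor path blocked by {Age}):
  P1: open — collider(s) Age are conditioned on (or have a conditioned descendant) and no non-collider on the path is in the set.
  P2: open — no interior node is in the conditioning set.
  P3: blocked at collider Smoking (neither it nor any descendant is in the conditioning set).
{Age} does not satisfy the backdoor criterion.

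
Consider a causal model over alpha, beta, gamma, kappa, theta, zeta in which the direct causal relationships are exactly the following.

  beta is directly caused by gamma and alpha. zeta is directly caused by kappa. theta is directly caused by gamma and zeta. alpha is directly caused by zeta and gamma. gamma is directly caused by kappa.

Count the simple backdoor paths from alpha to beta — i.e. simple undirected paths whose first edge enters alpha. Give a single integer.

3

A backdoor path from alpha to beta is any simple undirected path whose first edge points into alpha (i.e. leaves alpha via a parent).
Parents of alpha: {gamma, zeta}.
Enumerating:
  P1: alpha <- gamma -> beta
  P2: alpha <- zeta <- kappa -> gamma -> beta
  P3: alpha <- zeta -> theta <- gamma -> beta
That exhausts the simple backdoor paths. Count: 3.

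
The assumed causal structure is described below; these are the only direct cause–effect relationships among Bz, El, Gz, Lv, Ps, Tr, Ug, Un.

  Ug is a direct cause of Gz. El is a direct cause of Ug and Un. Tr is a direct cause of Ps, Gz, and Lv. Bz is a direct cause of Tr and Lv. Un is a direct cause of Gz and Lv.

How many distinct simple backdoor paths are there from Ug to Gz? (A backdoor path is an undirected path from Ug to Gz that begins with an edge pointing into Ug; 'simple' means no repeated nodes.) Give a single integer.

3

A backdoor path from Ug to Gz is any simple undirected path whose first edge points into Ug (i.e. leaves Ug via a parent).
Parents of Ug: {El}.
Enumerating:
  P1: Ug <- El -> Un -> Gz
  P2: Ug <- El -> Un -> Lv <- Bz -> Tr -> Gz
  P3: Ug <- El -> Un -> Lv <- Tr -> Gz
That exhausts the simple backdoor paths. Count: 3.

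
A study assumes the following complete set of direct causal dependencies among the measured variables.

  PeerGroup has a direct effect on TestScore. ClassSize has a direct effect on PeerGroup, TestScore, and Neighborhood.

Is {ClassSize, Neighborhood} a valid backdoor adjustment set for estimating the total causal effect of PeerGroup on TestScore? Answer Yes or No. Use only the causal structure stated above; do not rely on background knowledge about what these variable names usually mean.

Yes

Backdoor paths from PeerGroup to TestScore (paths whose first edge points into PeerGroup):
  P1: PeerGroup <- ClassSize -> TestScore
Condition 1 (no descendant of PeerGroup in the set): holds — descendants of PeerGroup are {TestScore}; none are in {ClassSize, Neighborhood}.
Condition 2 (every backdoor path blocked by {ClassSize, Neighborhood}):
  P1: blocked at fork node ClassSize ∈ conditioning set.
{ClassSize, Neighborhood} satisfies the backdoor criterion.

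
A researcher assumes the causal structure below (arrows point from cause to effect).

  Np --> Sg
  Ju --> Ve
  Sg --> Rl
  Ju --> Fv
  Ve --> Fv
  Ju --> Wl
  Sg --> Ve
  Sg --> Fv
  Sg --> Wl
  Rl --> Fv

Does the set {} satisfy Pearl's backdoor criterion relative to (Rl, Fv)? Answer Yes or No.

No

Backdoor paths from Rl to Fv (paths whose first edge points into Rl):
  P1: Rl <- Sg -> Ve <- Ju -> Fv
  P2: Rl <- Sg -> Ve -> Fv
  P3: Rl <- Sg -> Wl <- Ju -> Ve -> Fv
  P4: Rl <- Sg -> Wl <- Ju -> Fv
  P5: Rl <- Sg -> Fv
Condition 1 (no descendant of Rl in the set): holds — descendants of Rl are {Fv}; none are in {}.
Condition 2 (every backdoor path blocked by {}):
  P1: blocked at collider Ve (neither it nor any descendant is in the conditioning set).
  P2: open — no interior node is in the conditioning set.
  P3: blocked at collider Wl (neither it nor any descendant is in the conditioning set).
  P4: blocked at collider Wl (neither it nor any descendant is in the conditioning set).
  P5: open — no interior node is in the conditioning set.
{} does not satisfy the backdoor criterion.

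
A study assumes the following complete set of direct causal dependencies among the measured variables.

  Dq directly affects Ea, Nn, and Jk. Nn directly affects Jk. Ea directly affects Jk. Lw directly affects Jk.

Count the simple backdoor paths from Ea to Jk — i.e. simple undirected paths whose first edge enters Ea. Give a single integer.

2

A backdoor path from Ea to Jk is any simple undirected path whose first edge points into Ea (i.e. leaves Ea via a parent).
Parents of Ea: {Dq}.
Enumerating:
  P1: Ea <- Dq -> Nn -> Jk
  P2: Ea <- Dq -> Jk
That exhausts the simple backdoor paths. Count: 2.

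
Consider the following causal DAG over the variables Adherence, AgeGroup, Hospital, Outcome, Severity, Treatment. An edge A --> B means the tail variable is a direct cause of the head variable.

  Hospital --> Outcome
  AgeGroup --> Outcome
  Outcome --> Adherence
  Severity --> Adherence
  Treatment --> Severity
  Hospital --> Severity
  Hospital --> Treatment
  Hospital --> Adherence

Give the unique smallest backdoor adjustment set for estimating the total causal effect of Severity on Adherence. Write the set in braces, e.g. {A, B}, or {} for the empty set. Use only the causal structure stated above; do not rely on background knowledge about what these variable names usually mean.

Variables eligible for adjustment (non-descendants of Severity, excluding Severity and Adherence): {AgeGroup, Hospital, Outcome, Treatment}.
Backdoor paths from Severity to Adherence:
  P1: Severity <- Hospital -> Outcome -> Adherence
  P2: Severity <- Hospital -> Adherence
  P3: Severity <- Treatment <- Hospital -> Outcome -> Adherence
  P4: Severity <- Treatment <- Hospital -> Adherence
The empty set is not sufficient: P1 (Severity <- Hospital -> Outcome -> Adherence) has no collider blocking it and no conditioned non-collider, so it is open.
Try {Hospital}:
  P1: blocked at fork node Hospital ∈ conditioning set.
  P2: blocked at fork node Hospital ∈ conditioning set.
  P3: blocked at fork node Hospital ∈ conditioning set.
  P4: blocked at fork node Hospital ∈ conditioning set.
{Hospital} contains no descendant of Severity and blocks every backdoor path.
No other singleton works — e.g. {AgeGroup} leaves P1 open — so {Hospital} is the unique smallest valid adjustment set.

{Hospital}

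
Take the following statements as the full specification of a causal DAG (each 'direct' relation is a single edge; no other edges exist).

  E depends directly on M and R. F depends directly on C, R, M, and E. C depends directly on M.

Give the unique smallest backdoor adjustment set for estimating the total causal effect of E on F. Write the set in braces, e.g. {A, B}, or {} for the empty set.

Variables eligible for adjustment (non-descendants of E, excluding E and F): {C, M, R}.
Backdoor paths from E to F:
  P1: E <- M -> C -> F
  P2: E <- M -> F
  P3: E <- R -> F
The empty set is not sufficient: P1 (E <- M -> C -> F) has no collider blocking it and no conditioned non-collider, so it is open.
Try {M, R}:
  P1: blocked at fork node M ∈ conditioning set.
  P2: blocked at fork node M ∈ conditioning set.
  P3: blocked at fork node R ∈ conditioning set.
{M, R} contains no descendant of E and blocks every backdoor path.
Every element of {M, R} is needed (dropping M leaves P1 open; dropping R leaves P3 open), so no proper subset is valid.
Among all size-2 subsets of the eligible variables, only {M, R} blocks every backdoor path, so it is the unique smallest valid adjustment set.

{M, R}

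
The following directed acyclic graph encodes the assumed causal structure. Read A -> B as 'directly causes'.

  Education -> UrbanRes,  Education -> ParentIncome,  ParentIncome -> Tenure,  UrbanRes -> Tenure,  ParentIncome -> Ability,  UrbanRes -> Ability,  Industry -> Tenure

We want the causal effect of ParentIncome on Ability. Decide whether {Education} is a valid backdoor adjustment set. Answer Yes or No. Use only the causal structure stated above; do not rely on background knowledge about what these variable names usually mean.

Yes

Backdoor paths from ParentIncome to Ability (paths whose first edge points into ParentIncome):
  P1: ParentIncome <- Education -> UrbanRes -> Ability
Condition 1 (no descendant of ParentIncome in the set): holds — descendants of ParentIncome are {Ability, Tenure}; none are in {Education}.
Condition 2 (every backdoor path blocked by {Education}):
  P1: blocked at fork node Education ∈ conditioning set.
{Education} satisfies the backdoor criterion.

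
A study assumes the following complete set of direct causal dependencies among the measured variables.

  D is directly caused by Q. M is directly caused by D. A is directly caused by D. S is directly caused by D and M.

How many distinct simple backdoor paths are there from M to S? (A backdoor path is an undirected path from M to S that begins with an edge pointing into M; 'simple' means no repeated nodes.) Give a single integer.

A backdoor path from M to S is any simple undirected path whose first edge points into M (i.e. leaves M via a parent).
Parents of M: {D}.
Enumerating:
  P1: M <- D -> S
That exhausts the simple backdoor paths. Count: 1.

1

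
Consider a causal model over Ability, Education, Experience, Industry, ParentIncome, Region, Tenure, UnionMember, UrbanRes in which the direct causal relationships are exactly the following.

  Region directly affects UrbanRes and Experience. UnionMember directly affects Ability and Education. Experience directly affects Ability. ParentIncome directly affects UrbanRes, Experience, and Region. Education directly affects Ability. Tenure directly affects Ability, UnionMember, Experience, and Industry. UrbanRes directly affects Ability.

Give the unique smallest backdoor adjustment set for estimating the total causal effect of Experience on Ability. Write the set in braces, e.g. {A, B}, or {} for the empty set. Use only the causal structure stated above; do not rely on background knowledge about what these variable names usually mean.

{Tenure, UrbanRes}

Variables eligible for adjustment (non-descendants of Experience, excluding Experience and Ability): {Education, Industry, ParentIncome, Region, Tenure, UnionMember, UrbanRes}.
Backdoor paths from Experience to Ability:
  P1: Experience <- ParentIncome -> Region -> UrbanRes -> Ability
  P2: Experience <- ParentIncome -> UrbanRes -> Ability
  P3: Experience <- Tenure -> UnionMember -> Education -> Ability
  P4: Experience <- Tenure -> UnionMember -> Ability
  P5: Experience <- Tenure -> Ability
  P6: Experience <- Region <- ParentIncome -> UrbanRes -> Ability
  P7: Experience <- Region -> UrbanRes -> Ability
The empty set is not sufficient: P1 (Experience <- ParentIncome -> Region -> UrbanRes -> Ability) has no collider blocking it and no conditioned non-collider, so it is open.
Try {Tenure, UrbanRes}:
  P1: blocked at chain node UrbanRes ∈ conditioning set.
  P2: blocked at chain node UrbanRes ∈ conditioning set.
  P3: blocked at fork node Tenure ∈ conditioning set.
  P4: blocked at fork node Tenure ∈ conditioning set.
  P5: blocked at fork node Tenure ∈ conditioning set.
  P6: blocked at chain node UrbanRes ∈ conditioning set.
  P7: blocked at chain node UrbanRes ∈ conditioning set.
{Tenure, UrbanRes} contains no descendant of Experience and blocks every backdoor path.
Every element of {Tenure, UrbanRes} is needed (dropping Tenure leaves P3 open; dropping UrbanRes leaves P1 open), so no proper subset is valid.
Among all size-2 subsets of the eligible variables, only {Tenure, UrbanRes} blocks every backdoor path, so it is the unique smallest valid adjustment set.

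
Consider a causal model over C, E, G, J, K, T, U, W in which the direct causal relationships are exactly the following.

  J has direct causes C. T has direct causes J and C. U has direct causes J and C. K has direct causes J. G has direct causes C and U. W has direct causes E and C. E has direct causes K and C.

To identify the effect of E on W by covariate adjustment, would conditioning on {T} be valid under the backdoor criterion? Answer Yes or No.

No

Backdoor paths from E to W (paths whose first edge points into E):
  P1: E <- C -> W
  P2: E <- K <- J <- C -> W
  P3: E <- K <- J -> T <- C -> W
  P4: E <- K <- J -> U <- C -> W
  P5: E <- K <- J -> U -> G <- C -> W
Condition 1 (no descendant of E in the set): holds — descendants of E are {W}; none are in {T}.
Condition 2 (every backdoor path blocked by {T}):
  P1: open — no interior node is in the conditioning set.
  P2: open — no interior node is in the conditioning set.
  P3: open — collider(s) T are conditioned on (or have a conditioned descendant) and no non-collider on the path is in the set.
  P4: blocked at collider U (neither it nor any descendant is in the conditioning set).
  P5: blocked at collider G (neither it nor any descendant is in the conditioning set).
{T} does not satisfy the backdoor criterion.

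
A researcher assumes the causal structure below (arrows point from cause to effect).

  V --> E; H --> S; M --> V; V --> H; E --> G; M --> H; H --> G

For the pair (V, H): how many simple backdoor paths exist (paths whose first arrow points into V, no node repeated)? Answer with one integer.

1

A backdoor path from V to H is any simple undirected path whose first edge points into V (i.e. leaves V via a parent).
Parents of V: {M}.
Enumerating:
  P1: V <- M -> H
That exhausts the simple backdoor paths. Count: 1.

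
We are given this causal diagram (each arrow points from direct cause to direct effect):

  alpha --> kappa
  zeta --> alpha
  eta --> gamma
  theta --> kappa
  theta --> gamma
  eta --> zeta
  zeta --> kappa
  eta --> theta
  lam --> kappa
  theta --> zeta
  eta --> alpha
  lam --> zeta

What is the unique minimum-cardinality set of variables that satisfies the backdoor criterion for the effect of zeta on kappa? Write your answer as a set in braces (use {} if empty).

{eta, lam, theta}

Variables eligible for adjustment (non-descendants of zeta, excluding zeta and kappa): {eta, gamma, lam, theta}.
Backdoor paths from zeta to kappa:
  P1: zeta <- lam -> kappa
  P2: zeta <- eta -> theta -> kappa
  P3: zeta <- eta -> alpha -> kappa
  P4: zeta <- eta -> gamma <- theta -> kappa
  P5: zeta <- theta <- eta -> alpha -> kappa
  P6: zeta <- theta -> gamma <- eta -> alpha -> kappa
  P7: zeta <- theta -> kappa
The empty set is not sufficient: P1 (zeta <- lam -> kappa) has no collider blocking it and no conditioned non-collider, so it is open.
Try {eta, lam, theta}:
  P1: blocked at fork node lam ∈ conditioning set.
  P2: blocked at fork node eta ∈ conditioning set.
  P3: blocked at fork node eta ∈ conditioning set.
  P4: blocked at fork node eta ∈ conditioning set.
  P5: blocked at chain node theta ∈ conditioning set.
  P6: blocked at fork node theta ∈ conditioning set.
  P7: blocked at fork node theta ∈ conditioning set.
{eta, lam, theta} contains no descendant of zeta and blocks every backdoor path.
Every element of {eta, lam, theta} is needed (dropping eta leaves P3 open; dropping lam leaves P1 open; dropping theta leaves P7 open), so no proper subset is valid.
Among all size-3 subsets of the eligible variables, only {eta, lam, theta} blocks every backdoor path, so it is the unique smallest valid adjustment set.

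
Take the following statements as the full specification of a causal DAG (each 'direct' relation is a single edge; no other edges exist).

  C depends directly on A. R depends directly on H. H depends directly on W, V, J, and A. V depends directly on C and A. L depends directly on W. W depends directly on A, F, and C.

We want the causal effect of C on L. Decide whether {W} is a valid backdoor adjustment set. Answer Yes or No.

Backdoor paths from C to L (paths whose first edge points into C):
  P1: C <- A -> V -> H <- W -> L
  P2: C <- A -> W -> L
  P3: C <- A -> H <- W -> L
Condition 1 (no descendant of C in the set): FAILS — W is a descendant of C.
Condition 2 (every backdoor path blocked by {W}):
  P1: blocked at collider H (neither it nor any descendant is in the conditioning set).
  P2: blocked at chain node W ∈ conditioning set.
  P3: blocked at collider H (neither it nor any descendant is in the conditioning set).
{W} does not satisfy the backdoor criterion.

No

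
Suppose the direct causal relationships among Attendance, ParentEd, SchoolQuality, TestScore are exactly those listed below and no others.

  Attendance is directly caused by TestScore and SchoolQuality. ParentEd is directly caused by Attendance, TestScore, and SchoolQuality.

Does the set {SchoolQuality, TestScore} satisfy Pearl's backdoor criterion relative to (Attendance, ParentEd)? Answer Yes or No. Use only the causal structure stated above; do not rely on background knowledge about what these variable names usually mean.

Backdoor paths from Attendance to ParentEd (paths whose first edge points into Attendance):
  P1: Attendance <- TestScore -> ParentEd
  P2: Attendance <- SchoolQuality -> ParentEd
Condition 1 (no descendant of Attendance in the set): holds — descendants of Attendance are {ParentEd}; none are in {SchoolQuality, TestScore}.
Condition 2 (every backdoor path blocked by {SchoolQuality, TestScore}):
  P1: blocked at fork node TestScore ∈ conditioning set.
  P2: blocked at fork node SchoolQuality ∈ conditioning set.
{SchoolQuality, TestScore} satisfies the backdoor criterion.

Yes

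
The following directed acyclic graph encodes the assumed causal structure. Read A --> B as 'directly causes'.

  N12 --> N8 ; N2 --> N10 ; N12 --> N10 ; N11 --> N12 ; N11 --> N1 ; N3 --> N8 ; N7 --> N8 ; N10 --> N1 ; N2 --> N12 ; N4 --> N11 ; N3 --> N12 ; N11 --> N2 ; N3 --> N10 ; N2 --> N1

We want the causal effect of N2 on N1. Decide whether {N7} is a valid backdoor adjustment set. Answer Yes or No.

No

Backdoor paths from N2 to N1 (paths whose first edge points into N2):
  P1: N2 <- N11 -> N12 <- N3 -> N10 -> N1
  P2: N2 <- N11 -> N12 -> N10 -> N1
  P3: N2 <- N11 -> N12 -> N8 <- N3 -> N10 -> N1
  P4: N2 <- N11 -> N1
Condition 1 (no descendant of N2 in the set): holds — descendants of N2 are {N1, N10, N12, N8}; none are in {N7}.
Condition 2 (every backdoor path blocked by {N7}):
  P1: blocked at collider N12 (neither it nor any descendant is in the conditioning set).
  P2: open — no interior node is in the conditioning set.
  P3: blocked at collider N8 (neither it nor any descendant is in the conditioning set).
  P4: open — no interior node is in the conditioning set.
{N7} does not satisfy the backdoor criterion.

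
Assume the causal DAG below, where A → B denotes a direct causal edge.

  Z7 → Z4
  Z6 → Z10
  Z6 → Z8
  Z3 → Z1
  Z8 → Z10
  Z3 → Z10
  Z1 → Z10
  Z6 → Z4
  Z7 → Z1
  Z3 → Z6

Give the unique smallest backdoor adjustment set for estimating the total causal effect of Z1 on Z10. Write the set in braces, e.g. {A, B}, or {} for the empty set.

{Z3}

Variables eligible for adjustment (non-descendants of Z1, excluding Z1 and Z10): {Z3, Z4, Z6, Z7, Z8}.
Backdoor paths from Z1 to Z10:
  P1: Z1 <- Z3 -> Z6 -> Z8 -> Z10
  P2: Z1 <- Z3 -> Z6 -> Z10
  P3: Z1 <- Z3 -> Z10
  P4: Z1 <- Z7 -> Z4 <- Z6 <- Z3 -> Z10
  P5: Z1 <- Z7 -> Z4 <- Z6 -> Z8 -> Z10
  P6: Z1 <- Z7 -> Z4 <- Z6 -> Z10
The empty set is not sufficient: P1 (Z1 <- Z3 -> Z6 -> Z8 -> Z10) has no collider blocking it and no conditioned non-collider, so it is open.
Try {Z3}:
  P1: blocked at fork node Z3 ∈ conditioning set.
  P2: blocked at fork node Z3 ∈ conditioning set.
  P3: blocked at fork node Z3 ∈ conditioning set.
  P4: blocked at collider Z4 (neither it nor any descendant is in the conditioning set).
  P5: blocked at collider Z4 (neither it nor any descendant is in the conditioning set).
  P6: blocked at collider Z4 (neither it nor any descendant is in the conditioning set).
{Z3} contains no descendant of Z1 and blocks every backdoor path.
No other singleton works — e.g. {Z6} leaves P3 open — so {Z3} is the unique smallest valid adjustment set.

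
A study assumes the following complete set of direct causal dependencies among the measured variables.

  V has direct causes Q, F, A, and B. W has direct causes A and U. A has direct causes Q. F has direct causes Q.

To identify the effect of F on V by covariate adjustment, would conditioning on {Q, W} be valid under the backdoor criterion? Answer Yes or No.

Yes

Backdoor paths from F to V (paths whose first edge points into F):
  P1: F <- Q -> A -> V
  P2: F <- Q -> V
Condition 1 (no descendant of F in the set): holds — descendants of F are {V}; none are in {Q, W}.
Condition 2 (every backdoor path blocked by {Q, W}):
  P1: blocked at fork node Q ∈ conditioning set.
  P2: blocked at fork node Q ∈ conditioning set.
{Q, W} satisfies the backdoor criterion.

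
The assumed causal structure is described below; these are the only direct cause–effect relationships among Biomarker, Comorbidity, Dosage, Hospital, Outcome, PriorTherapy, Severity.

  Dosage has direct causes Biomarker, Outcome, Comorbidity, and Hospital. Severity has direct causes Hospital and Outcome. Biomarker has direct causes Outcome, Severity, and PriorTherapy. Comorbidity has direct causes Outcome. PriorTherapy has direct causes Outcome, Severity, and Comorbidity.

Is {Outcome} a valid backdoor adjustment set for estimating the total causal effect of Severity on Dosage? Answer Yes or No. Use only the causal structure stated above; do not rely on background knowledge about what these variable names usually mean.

No

Backdoor paths from Severity to Dosage (paths whose first edge points into Severity):
  P1: Severity <- Hospital -> Dosage
  P2: Severity <- Outcome -> Comorbidity -> PriorTherapy -> Biomarker -> Dosage
  P3: Severity <- Outcome -> Comorbidity -> Dosage
  P4: Severity <- Outcome -> PriorTherapy <- Comorbidity -> Dosage
  P5: Severity <- Outcome -> PriorTherapy -> Biomarker -> Dosage
  P6: Severity <- Outcome -> Biomarker <- PriorTherapy <- Comorbidity -> Dosage
  P7: Severity <- Outcome -> Biomarker -> Dosage
  P8: Severity <- Outcome -> Dosage
Condition 1 (no descendant of Severity in the set): holds — descendants of Severity are {Biomarker, Dosage, PriorTherapy}; none are in {Outcome}.
Condition 2 (every backdoor path blocked by {Outcome}):
  P1: open — no interior node is in the conditioning set.
  P2: blocked at fork node Outcome ∈ conditioning set.
  P3: blocked at fork node Outcome ∈ conditioning set.
  P4: blocked at fork node Outcome ∈ conditioning set.
  P5: blocked at fork node Outcome ∈ conditioning set.
  P6: blocked at fork node Outcome ∈ conditioning set.
  P7: blocked at fork node Outcome ∈ conditioning set.
  P8: blocked at fork node Outcome ∈ conditioning set.
{Outcome} does not satisfy the backdoor criterion.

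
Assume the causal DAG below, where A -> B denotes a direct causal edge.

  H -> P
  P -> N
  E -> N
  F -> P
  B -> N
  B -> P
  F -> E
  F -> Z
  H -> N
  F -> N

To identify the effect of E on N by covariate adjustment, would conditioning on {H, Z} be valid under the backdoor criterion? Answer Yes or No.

No

Backdoor paths from E to N (paths whose first edge points into E):
  P1: E <- F -> P <- H -> N
  P2: E <- F -> P <- B -> N
  P3: E <- F -> P -> N
  P4: E <- F -> N
Condition 1 (no descendant of E in the set): holds — descendants of E are {N}; none are in {H, Z}.
Condition 2 (every backdoor path blocked by {H, Z}):
  P1: blocked at collider P (neither it nor any descendant is in the conditioning set).
  P2: blocked at collider P (neither it nor any descendant is in the conditioning set).
  P3: open — no interior node is in the conditioning set.
  P4: open — no interior node is in the conditioning set.
{H, Z} does not satisfy the backdoor criterion.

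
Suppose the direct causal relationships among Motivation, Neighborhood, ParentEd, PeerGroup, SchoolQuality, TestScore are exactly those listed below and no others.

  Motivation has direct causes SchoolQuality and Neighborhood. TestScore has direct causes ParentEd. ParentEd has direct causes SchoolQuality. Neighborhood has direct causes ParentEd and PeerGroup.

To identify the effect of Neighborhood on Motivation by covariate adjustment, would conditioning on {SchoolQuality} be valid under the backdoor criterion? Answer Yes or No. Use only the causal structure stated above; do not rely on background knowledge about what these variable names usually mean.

Yes

Backdoor paths from Neighborhood to Motivation (paths whose first edge points into Neighborhood):
  P1: Neighborhood <- ParentEd <- SchoolQuality -> Motivation
Condition 1 (no descendant of Neighborhood in the set): holds — descendants of Neighborhood are {Motivation}; none are in {SchoolQuality}.
Condition 2 (every backdoor path blocked by {SchoolQuality}):
  P1: blocked at fork node SchoolQuality ∈ conditioning set.
{SchoolQuality} satisfies the backdoor criterion.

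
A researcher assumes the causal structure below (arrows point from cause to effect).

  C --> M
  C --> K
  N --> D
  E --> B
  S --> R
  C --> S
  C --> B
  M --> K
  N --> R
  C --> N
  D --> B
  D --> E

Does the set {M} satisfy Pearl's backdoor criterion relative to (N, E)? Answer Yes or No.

Yes

Backdoor paths from N to E (paths whose first edge points into N):
  P1: N <- C -> B <- D -> E
  P2: N <- C -> B <- E
Condition 1 (no descendant of N in the set): holds — descendants of N are {B, D, E, R}; none are in {M}.
Condition 2 (every backdoor path blocked by {M}):
  P1: blocked at collider B (neither it nor any descendant is in the conditioning set).
  P2: blocked at collider B (neither it nor any descendant is in the conditioning set).
{M} satisfies the backdoor criterion.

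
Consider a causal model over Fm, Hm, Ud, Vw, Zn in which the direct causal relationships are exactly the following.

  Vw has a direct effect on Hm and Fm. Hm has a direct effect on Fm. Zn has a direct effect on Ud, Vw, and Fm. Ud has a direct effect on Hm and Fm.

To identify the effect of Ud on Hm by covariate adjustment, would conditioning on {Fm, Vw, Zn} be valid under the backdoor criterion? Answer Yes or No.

No

Backdoor paths from Ud to Hm (paths whose first edge points into Ud):
  P1: Ud <- Zn -> Vw -> Hm
  P2: Ud <- Zn -> Vw -> Fm <- Hm
  P3: Ud <- Zn -> Fm <- Vw -> Hm
  P4: Ud <- Zn -> Fm <- Hm
Condition 1 (no descendant of Ud in the set): FAILS — Fm is a descendant of Ud.
Condition 2 (every backdoor path blocked by {Fm, Vw, Zn}):
  P1: blocked at fork node Zn ∈ conditioning set.
  P2: blocked at fork node Zn ∈ conditioning set.
  P3: blocked at fork node Zn ∈ conditioning set.
  P4: blocked at fork node Zn ∈ conditioning set.
{Fm, Vw, Zn} does not satisfy the backdoor criterion.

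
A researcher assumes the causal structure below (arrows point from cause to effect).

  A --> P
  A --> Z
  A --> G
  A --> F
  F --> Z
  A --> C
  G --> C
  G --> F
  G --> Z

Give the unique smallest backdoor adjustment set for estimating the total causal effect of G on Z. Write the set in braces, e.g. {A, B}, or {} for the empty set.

Variables eligible for adjustment (non-descendants of G, excluding G and Z): {A, P}.
Backdoor paths from G to Z:
  P1: G <- A -> F -> Z
  P2: G <- A -> Z
The empty set is not sufficient: P1 (G <- A -> F -> Z) has no collider blocking it and no conditioned non-collider, so it is open.
Try {A}:
  P1: blocked at fork node A ∈ conditioning set.
  P2: blocked at fork node A ∈ conditioning set.
{A} contains no descendant of G and blocks every backdoor path.
No other singleton works — e.g. {P} leaves P1 open — so {A} is the unique smallest valid adjustment set.

{A}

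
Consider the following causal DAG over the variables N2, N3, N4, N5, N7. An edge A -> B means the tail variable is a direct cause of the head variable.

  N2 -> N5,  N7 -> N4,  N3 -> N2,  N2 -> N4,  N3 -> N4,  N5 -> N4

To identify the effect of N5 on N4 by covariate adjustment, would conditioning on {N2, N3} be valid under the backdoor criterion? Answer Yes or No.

Backdoor paths from N5 to N4 (paths whose first edge points into N5):
  P1: N5 <- N2 <- N3 -> N4
  P2: N5 <- N2 -> N4
Condition 1 (no descendant of N5 in the set): holds — descendants of N5 are {N4}; none are in {N2, N3}.
Condition 2 (every backdoor path blocked by {N2, N3}):
  P1: blocked at chain node N2 ∈ conditioning set.
  P2: blocked at fork node N2 ∈ conditioning set.
{N2, N3} satisfies the backdoor criterion.

Yes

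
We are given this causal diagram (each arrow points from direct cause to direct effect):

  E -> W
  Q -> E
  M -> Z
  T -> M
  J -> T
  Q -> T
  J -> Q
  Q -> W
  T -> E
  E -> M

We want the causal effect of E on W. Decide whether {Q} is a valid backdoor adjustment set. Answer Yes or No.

Yes

Backdoor paths from E to W (paths whose first edge points into E):
  P1: E <- Q -> W
  P2: E <- T <- J -> Q -> W
  P3: E <- T <- Q -> W
Condition 1 (no descendant of E in the set): holds — descendants of E are {M, W, Z}; none are in {Q}.
Condition 2 (every backdoor path blocked by {Q}):
  P1: blocked at fork node Q ∈ conditioning set.
  P2: blocked at chain node Q ∈ conditioning set.
  P3: blocked at fork node Q ∈ conditioning set.
{Q} satisfies the backdoor criterion.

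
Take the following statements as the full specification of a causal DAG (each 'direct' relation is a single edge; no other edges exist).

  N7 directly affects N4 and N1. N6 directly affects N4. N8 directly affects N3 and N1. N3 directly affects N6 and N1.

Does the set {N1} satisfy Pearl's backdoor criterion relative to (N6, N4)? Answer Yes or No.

Backdoor paths from N6 to N4 (paths whose first edge points into N6):
  P1: N6 <- N3 <- N8 -> N1 <- N7 -> N4
  P2: N6 <- N3 -> N1 <- N7 -> N4
Condition 1 (no descendant of N6 in the set): holds — descendants of N6 are {N4}; none are in {N1}.
Condition 2 (every backdoor path blocked by {N1}):
  P1: open — collider(s) N1 are conditioned on (or have a conditioned descendant) and no non-collider on the path is in the set.
  P2: open — collider(s) N1 are conditioned on (or have a conditioned descendant) and no non-collider on the path is in the set.
{N1} does not satisfy the backdoor criterion.

No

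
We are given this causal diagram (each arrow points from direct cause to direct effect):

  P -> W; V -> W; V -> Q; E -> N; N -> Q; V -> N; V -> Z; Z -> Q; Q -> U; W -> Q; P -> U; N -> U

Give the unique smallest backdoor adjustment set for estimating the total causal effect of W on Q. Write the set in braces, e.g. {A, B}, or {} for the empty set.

Variables eligible for adjustment (non-descendants of W, excluding W and Q): {E, N, P, V, Z}.
Backdoor paths from W to Q:
  P1: W <- P -> U <- N <- V -> Z -> Q
  P2: W <- P -> U <- N <- V -> Q
  P3: W <- P -> U <- N -> Q
  P4: W <- P -> U <- Q
  P5: W <- V -> Z -> Q
  P6: W <- V -> N -> Q
  P7: W <- V -> N -> U <- Q
  P8: W <- V -> Q
The empty set is not sufficient: P5 (W <- V -> Z -> Q) has no collider blocking it and no conditioned non-collider, so it is open.
Try {V}:
  P1: blocked at collider U (neither it nor any descendant is in the conditioning set).
  P2: blocked at collider U (neither it nor any descendant is in the conditioning set).
  P3: blocked at collider U (neither it nor any descendant is in the conditioning set).
  P4: blocked at collider U (neither it nor any descendant is in the conditioning set).
  P5: blocked at fork node V ∈ conditioning set.
  P6: blocked at fork node V ∈ conditioning set.
  P7: blocked at fork node V ∈ conditioning set.
  P8: blocked at fork node V ∈ conditioning set.
{V} contains no descendant of W and blocks every backdoor path.
No other singleton works — e.g. {P} leaves P5 open — so {V} is the unique smallest valid adjustment set.

{V}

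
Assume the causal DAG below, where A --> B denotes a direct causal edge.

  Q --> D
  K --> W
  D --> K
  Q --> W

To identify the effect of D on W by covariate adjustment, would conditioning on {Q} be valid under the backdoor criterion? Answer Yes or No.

Backdoor paths from D to W (paths whose first edge points into D):
  P1: D <- Q -> W
Condition 1 (no descendant of D in the set): holds — descendants of D are {K, W}; none are in {Q}.
Condition 2 (every backdoor path blocked by {Q}):
  P1: blocked at fork node Q ∈ conditioning set.
{Q} satisfies the backdoor criterion.

Yes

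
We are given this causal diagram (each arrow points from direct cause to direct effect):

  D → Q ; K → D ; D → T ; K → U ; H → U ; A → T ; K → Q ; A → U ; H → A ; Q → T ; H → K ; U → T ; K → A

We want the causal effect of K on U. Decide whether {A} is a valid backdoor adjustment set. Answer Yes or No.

Backdoor paths from K to U (paths whose first edge points into K):
  P1: K <- H -> A -> U
  P2: K <- H -> A -> T <- U
  P3: K <- H -> U
Condition 1 (no descendant of K in the set): FAILS — A is a descendant of K.
Condition 2 (every backdoor path blocked by {A}):
  P1: blocked at chain node A ∈ conditioning set.
  P2: blocked at chain node A ∈ conditioning set.
  P3: open — no interior node is in the conditioning set.
{A} does not satisfy the backdoor criterion.

No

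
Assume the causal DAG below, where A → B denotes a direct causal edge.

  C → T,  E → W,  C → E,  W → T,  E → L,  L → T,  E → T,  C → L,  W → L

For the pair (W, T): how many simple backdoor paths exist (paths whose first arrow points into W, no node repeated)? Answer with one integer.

5

A backdoor path from W to T is any simple undirected path whose first edge points into W (i.e. leaves W via a parent).
Parents of W: {E}.
Enumerating:
  P1: W <- E <- C -> L -> T
  P2: W <- E <- C -> T
  P3: W <- E -> L <- C -> T
  P4: W <- E -> L -> T
  P5: W <- E -> T
That exhausts the simple backdoor paths. Count: 5.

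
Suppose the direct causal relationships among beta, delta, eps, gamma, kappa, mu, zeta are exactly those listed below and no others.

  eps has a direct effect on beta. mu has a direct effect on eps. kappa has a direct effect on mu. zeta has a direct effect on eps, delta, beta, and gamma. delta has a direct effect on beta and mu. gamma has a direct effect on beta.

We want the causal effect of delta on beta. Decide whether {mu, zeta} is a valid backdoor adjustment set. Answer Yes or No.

Backdoor paths from delta to beta (paths whose first edge points into delta):
  P1: delta <- zeta -> gamma -> beta
  P2: delta <- zeta -> eps -> beta
  P3: delta <- zeta -> beta
Condition 1 (no descendant of delta in the set): FAILS — mu is a descendant of delta.
Condition 2 (every backdoor path blocked by {mu, zeta}):
  P1: blocked at fork node zeta ∈ conditioning set.
  P2: blocked at fork node zeta ∈ conditioning set.
  P3: blocked at fork node zeta ∈ conditioning set.
{mu, zeta} does not satisfy the backdoor criterion.

No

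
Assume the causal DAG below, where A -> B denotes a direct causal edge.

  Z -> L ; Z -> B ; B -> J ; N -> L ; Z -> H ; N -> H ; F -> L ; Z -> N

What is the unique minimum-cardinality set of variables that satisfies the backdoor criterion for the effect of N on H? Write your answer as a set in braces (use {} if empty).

Variables eligible for adjustment (non-descendants of N, excluding N and H): {B, F, J, Z}.
Backdoor paths from N to H:
  P1: N <- Z -> H
The empty set is not sufficient: P1 (N <- Z -> H) has no collider blocking it and no conditioned non-collider, so it is open.
Try {Z}:
  P1: blocked at fork node Z ∈ conditioning set.
{Z} contains no descendant of N and blocks every backdoor path.
No other singleton works — e.g. {F} leaves P1 open — so {Z} is the unique smallest valid adjustment set.

{Z}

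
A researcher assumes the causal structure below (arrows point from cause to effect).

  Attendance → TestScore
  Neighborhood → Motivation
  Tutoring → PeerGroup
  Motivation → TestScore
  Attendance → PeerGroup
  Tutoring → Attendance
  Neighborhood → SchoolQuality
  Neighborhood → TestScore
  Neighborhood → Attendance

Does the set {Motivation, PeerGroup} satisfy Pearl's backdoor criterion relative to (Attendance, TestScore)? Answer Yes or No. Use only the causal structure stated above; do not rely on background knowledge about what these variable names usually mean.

No

Backdoor paths from Attendance to TestScore (paths whose first edge points into Attendance):
  P1: Attendance <- Neighborhood -> Motivation -> TestScore
  P2: Attendance <- Neighborhood -> TestScore
Condition 1 (no descendant of Attendance in the set): FAILS — PeerGroup is a descendant of Attendance.
Condition 2 (every backdoor path blocked by {Motivation, PeerGroup}):
  P1: blocked at chain node Motivation ∈ conditioning set.
  P2: open — no interior node is in the conditioning set.
{Motivation, PeerGroup} does not satisfy the backdoor criterion.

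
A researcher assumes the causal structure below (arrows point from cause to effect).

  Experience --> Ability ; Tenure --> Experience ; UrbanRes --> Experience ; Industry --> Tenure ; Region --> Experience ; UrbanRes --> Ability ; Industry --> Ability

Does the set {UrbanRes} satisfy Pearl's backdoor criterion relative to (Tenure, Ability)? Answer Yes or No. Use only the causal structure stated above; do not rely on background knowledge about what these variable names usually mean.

No

Backdoor paths from Tenure to Ability (paths whose first edge points into Tenure):
  P1: Tenure <- Industry -> Ability
Condition 1 (no descendant of Tenure in the set): holds — descendants of Tenure are {Ability, Experience}; none are in {UrbanRes}.
Condition 2 (every backdoor path blocked by {UrbanRes}):
  P1: open — no interior node is in the conditioning set.
{UrbanRes} does not satisfy the backdoor criterion.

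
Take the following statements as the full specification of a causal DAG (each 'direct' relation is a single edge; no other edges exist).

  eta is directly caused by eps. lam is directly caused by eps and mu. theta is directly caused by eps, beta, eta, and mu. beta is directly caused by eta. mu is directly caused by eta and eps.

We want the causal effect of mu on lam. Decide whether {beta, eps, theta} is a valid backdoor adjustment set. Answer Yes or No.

No

Backdoor paths from mu to lam (paths whose first edge points into mu):
  P1: mu <- eps -> lam
  P2: mu <- eta <- eps -> lam
  P3: mu <- eta -> beta -> theta <- eps -> lam
  P4: mu <- eta -> theta <- eps -> lam
Condition 1 (no descendant of mu in the set): FAILS — theta is a descendant of mu.
Condition 2 (every backdoor path blocked by {beta, eps, theta}):
  P1: blocked at fork node eps ∈ conditioning set.
  P2: blocked at fork node eps ∈ conditioning set.
  P3: blocked at chain node beta ∈ conditioning set.
  P4: blocked at fork node eps ∈ conditioning set.
{beta, eps, theta} does not satisfy the backdoor criterion.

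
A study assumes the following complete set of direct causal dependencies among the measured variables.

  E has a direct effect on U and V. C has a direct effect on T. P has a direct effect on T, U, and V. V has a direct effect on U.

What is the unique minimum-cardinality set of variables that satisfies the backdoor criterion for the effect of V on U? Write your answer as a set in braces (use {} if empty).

{E, P}

Variables eligible for adjustment (non-descendants of V, excluding V and U): {C, E, P, T}.
Backdoor paths from V to U:
  P1: V <- E -> U
  P2: V <- P -> U
The empty set is not sufficient: P1 (V <- E -> U) has no collider blocking it and no conditioned non-collider, so it is open.
Try {E, P}:
  P1: blocked at fork node E ∈ conditioning set.
  P2: blocked at fork node P ∈ conditioning set.
{E, P} contains no descendant of V and blocks every backdoor path.
Every element of {E, P} is needed (dropping E leaves P1 open; dropping P leaves P2 open), so no proper subset is valid.
Among all size-2 subsets of the eligible variables, only {E, P} blocks every backdoor path, so it is the unique smallest valid adjustment set.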